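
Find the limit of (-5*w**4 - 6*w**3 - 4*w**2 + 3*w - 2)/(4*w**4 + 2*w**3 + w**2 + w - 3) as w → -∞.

Numerator and denominator both have degree 4.
Dividing every term by w^4, all lower-order terms vanish and the limit is the ratio of leading coefficients, -5/(4) = -5/4.

-5/4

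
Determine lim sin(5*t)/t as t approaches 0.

Substitution gives 0/0.
Write it as (5)·sin(5t)/(5t); since sin(u)/u → 1, the limit is 5.

5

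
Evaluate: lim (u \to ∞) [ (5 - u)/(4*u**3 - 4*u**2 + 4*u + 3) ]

The denominator has degree 3 and the numerator degree 1. Dividing numerator and denominator by u^3 sends every term to 0 except the leading denominator term, so the limit is 0.

0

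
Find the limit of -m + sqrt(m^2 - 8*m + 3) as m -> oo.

-4

An ∞ − ∞ form. Rationalising with the conjugate, the difference becomes (-8m + 3) / (√(m^2 - 8*m + 3) + m).
For large m the denominator behaves like 2·m, so the quotient tends to -8/2 = -4.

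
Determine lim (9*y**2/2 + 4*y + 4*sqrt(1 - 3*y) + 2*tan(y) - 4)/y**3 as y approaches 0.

-73/12

Substitution gives 0/0; apply L'Hôpital's rule 3 times.
After differentiating numerator and denominator 3 times the quotient is (12*tan(y)^2/cos(y)^2 + 4/cos(y)^2 - 81/(2*(1 - 3*y)^(5/2)))/(6); at y = 0 this is -73/12.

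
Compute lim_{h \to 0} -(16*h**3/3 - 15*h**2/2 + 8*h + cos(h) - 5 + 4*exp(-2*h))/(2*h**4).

-65/48

Substitution gives 0/0; apply L'Hôpital's rule 4 times.
After differentiating numerator and denominator 4 times the quotient is (cos(h) + 64*e^(-2*h))/(-48); at h = 0 this is -65/48.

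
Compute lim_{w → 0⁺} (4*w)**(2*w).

Base → 0⁺ and exponent → 0⁺: a 0^0 form.
Take logs: 2w·ln(4w). This is 0·(−∞); rewriting as ln(4w)/(1/(2w)) and applying L'Hôpital gives 0.
Hence the limit is e^0 = 1.

1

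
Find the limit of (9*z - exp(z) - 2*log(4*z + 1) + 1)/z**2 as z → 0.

31/2

Substitution gives 0/0; apply L'Hôpital's rule 2 times.
After differentiating numerator and denominator 2 times the quotient is (-e^(z) + 32/(4*z + 1)^2)/(2); at z = 0 this is 31/2.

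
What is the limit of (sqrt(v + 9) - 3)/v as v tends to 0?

1/6

Substitution gives 0/0. Multiply numerator and denominator by the conjugate √(9 + v) + √9.
The numerator becomes (9 + v) − 9 = v, so the expression simplifies to 1/(√(9 + v) + √9).
Letting v → 0 gives 1/(2√9) = 1/6.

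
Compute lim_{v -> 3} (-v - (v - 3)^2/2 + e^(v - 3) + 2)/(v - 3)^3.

Direct substitution gives 0/0.
Apply L'Hôpital: lim (-v + e^(v - 3) + 2)/(3*(v - 3)^2), still 0/0.
Apply L'Hôpital: lim (e^(v - 3) - 1)/(6*v - 18), still 0/0.
After 3 applications of L'Hôpital's rule the quotient is (e^(v - 3))/(6); substituting v = 3 gives 1/6.

1/6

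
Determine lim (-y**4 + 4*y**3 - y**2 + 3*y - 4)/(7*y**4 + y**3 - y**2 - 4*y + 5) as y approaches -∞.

-1/7

Numerator and denominator both have degree 4.
Dividing every term by y^4, all lower-order terms vanish and the limit is the ratio of leading coefficients, -1/(7) = -1/7.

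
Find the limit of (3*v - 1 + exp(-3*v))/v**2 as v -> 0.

9/2

Direct substitution gives 0/0.
Apply L'Hôpital: lim (3 - 3*e^(-3*v))/(2*v), still 0/0.
After 2 applications of L'Hôpital's rule the quotient is (9*e^(-3*v))/(2); substituting v = 0 gives 9/2.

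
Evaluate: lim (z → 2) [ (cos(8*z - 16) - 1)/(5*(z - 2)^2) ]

Direct substitution gives 0/0.
Apply L'Hôpital: lim (-8*sin(8*z - 16))/(10*z - 20), still 0/0.
After 2 applications of L'Hôpital's rule the quotient is (-64*cos(8*z - 16))/(10); substituting z = 2 gives -32/5.

-32/5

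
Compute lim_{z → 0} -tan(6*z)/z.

-6

Substitution gives 0/0.
Since tan(u)/u → 1 as u → 0, tan(6z)/(6z) → 1 and the limit is 6/(-1) = -6.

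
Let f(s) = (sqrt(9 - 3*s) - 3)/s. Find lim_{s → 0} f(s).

-1/2

A 0/0 form; rationalise with √(9 - 3s) + √9. This collapses the numerator to -3s, leaving -3/(√(9 - 3s) + √9) → -3/(2√9) = -1/2.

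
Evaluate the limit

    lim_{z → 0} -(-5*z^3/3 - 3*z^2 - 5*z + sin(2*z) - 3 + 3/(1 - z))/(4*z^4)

-3/4

Substitution gives 0/0 (the numerator vanishes to order 4).
Expand each term to order z^4: the coefficient of z^4 in 3·1/(1 - z) is 3 and in sin(2z) is 0.
Lower-order terms cancel with the polynomial part, so the numerator is (3)·z^4 + o(z^4), and the limit is (3)/(-4) = -3/4.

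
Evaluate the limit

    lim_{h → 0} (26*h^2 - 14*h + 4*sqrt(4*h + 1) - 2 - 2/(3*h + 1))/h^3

Substitution gives 0/0; apply L'Hôpital's rule 3 times.
After differentiating numerator and denominator 3 times the quotient is (96/(4*h + 1)^(5/2) + 324/(3*h + 1)^4)/(6); at h = 0 this is 70.

70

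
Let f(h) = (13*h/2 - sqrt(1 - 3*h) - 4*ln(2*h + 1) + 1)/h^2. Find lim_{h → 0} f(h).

Substitution gives 0/0 (the numerator vanishes to order 2).
Expand each term to order h^2: the coefficient of h^2 in −√(1 - 3h) is 9/8 and in -4·ln(1 + 2h) is 8.
Lower-order terms cancel with the polynomial part, so the numerator is (73/8)·h^2 + o(h^2), and the limit is (73/8)/(1) = 73/8.

73/8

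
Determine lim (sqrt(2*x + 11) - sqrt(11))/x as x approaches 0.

Substitution gives 0/0. Multiply numerator and denominator by the conjugate √(11 + 2x) + √11.
The numerator becomes (11 + 2x) − 11 = 2x, so the expression simplifies to 2/(√(11 + 2x) + √11).
Letting x → 0 gives 2/(2√11) = √(11)/11.

√(11)/11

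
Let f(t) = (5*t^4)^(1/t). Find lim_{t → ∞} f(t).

1

Base → ∞ and exponent → 0: an ∞^0 form.
Take logs: (1/t)·ln(5·t^4) = (ln 5 + 4·ln t)/t → 0.
So the limit is e^0 = 1.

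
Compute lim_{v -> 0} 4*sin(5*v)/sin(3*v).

Substitution gives 0/0.
Divide numerator and denominator by v: sin(5v)/v → 5 and sin(3v)/v → 3, so the limit is 4·5/3 = 20/3.

20/3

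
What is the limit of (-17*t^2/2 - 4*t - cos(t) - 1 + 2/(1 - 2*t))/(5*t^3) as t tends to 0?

16/5

Substitution gives 0/0 (the numerator vanishes to order 3).
Expand each term to order t^3: the coefficient of t^3 in 2·1/(1 - 2t) is 16 and in −cos(t) is 0.
Lower-order terms cancel with the polynomial part, so the numerator is (16)·t^3 + o(t^3), and the limit is (16)/(5) = 16/5.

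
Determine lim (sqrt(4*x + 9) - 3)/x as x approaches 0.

Substitution gives 0/0. Multiply numerator and denominator by the conjugate √(9 + 4x) + √9.
The numerator becomes (9 + 4x) − 9 = 4x, so the expression simplifies to 4/(√(9 + 4x) + √9).
Letting x → 0 gives 4/(2√9) = 2/3.

2/3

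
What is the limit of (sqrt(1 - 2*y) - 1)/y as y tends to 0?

Substitution gives 0/0. Multiply numerator and denominator by the conjugate √(1 - 2y) + √1.
The numerator becomes (1 - 2y) − 1 = -2y, so the expression simplifies to -2/(√(1 - 2y) + √1).
Letting y → 0 gives -2/(2√1) = -1.

-1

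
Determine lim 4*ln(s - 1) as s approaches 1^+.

As s → 1⁺, s - 1 → 0⁺ and ln(s - 1) → −∞.
Multiplying by 4 gives -∞.

-∞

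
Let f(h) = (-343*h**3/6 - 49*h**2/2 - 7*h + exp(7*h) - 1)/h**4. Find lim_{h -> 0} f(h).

Direct substitution gives 0/0.
Apply L'Hôpital: lim (-343*h^2/2 - 49*h + 7*e^(7*h) - 7)/(4*h^3), still 0/0.
Apply L'Hôpital: lim (-343*h + 49*e^(7*h) - 49)/(12*h^2), still 0/0.
Apply L'Hôpital: lim (343*e^(7*h) - 343)/(24*h), still 0/0.
After 4 applications of L'Hôpital's rule the quotient is (2401*e^(7*h))/(24); substituting h = 0 gives 2401/24.

2401/24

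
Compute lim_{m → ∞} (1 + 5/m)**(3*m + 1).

e^(15)

Let L be the limit and take ln: ln L = lim (3m + 1)·ln(1 + 5/m) = lim (3m + 1)·(5/m + O(1/m²)) = 15.
Hence L = e^(15).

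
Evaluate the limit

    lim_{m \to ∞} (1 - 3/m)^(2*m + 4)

e^(-6)

Let L be the limit and take ln: ln L = lim (2m + 4)·ln(1 - 3/m) = lim (2m + 4)·(-3/m + O(1/m²)) = -6.
Hence L = e^(-6).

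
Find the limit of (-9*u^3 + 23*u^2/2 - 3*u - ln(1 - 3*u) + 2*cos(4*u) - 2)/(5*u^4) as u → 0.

499/60

Substitution gives 0/0; apply L'Hôpital's rule 4 times.
After differentiating numerator and denominator 4 times the quotient is (512*cos(4*u) + 486/(3*u - 1)^4)/(120); at u = 0 this is 499/60.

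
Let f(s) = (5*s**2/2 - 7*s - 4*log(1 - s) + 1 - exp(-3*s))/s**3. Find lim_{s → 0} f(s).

Substitution gives 0/0 (the numerator vanishes to order 3).
Expand each term to order s^3: the coefficient of s^3 in −e^(-3s) is 9/2 and in -4·ln(1 - s) is 4/3.
Lower-order terms cancel with the polynomial part, so the numerator is (35/6)·s^3 + o(s^3), and the limit is (35/6)/(1) = 35/6.

35/6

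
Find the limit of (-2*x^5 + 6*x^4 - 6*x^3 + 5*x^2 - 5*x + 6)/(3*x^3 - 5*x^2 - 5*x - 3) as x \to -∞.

-∞

The numerator has higher degree (5 > 3); the quotient behaves like (-2/(3))·x^2 for large |x|.
As x → −∞ this diverges to -∞.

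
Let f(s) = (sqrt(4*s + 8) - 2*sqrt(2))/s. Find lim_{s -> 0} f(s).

√(2)/2

Substitution gives 0/0. Multiply numerator and denominator by the conjugate √(8 + 4s) + √8.
The numerator becomes (8 + 4s) − 8 = 4s, so the expression simplifies to 4/(√(8 + 4s) + √8).
Letting s → 0 gives 4/(2√8) = √(2)/2.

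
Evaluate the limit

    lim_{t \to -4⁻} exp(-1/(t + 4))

∞

As t → -4⁻, -1/(t + 4) → +∞, so e^(-1/(t + 4)) → ∞.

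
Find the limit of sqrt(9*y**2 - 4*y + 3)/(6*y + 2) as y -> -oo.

For large |y|, √(9*y^2 - 4*y + 3) ≈ √9·|y| and the denominator ≈ 6y.
Since y → −∞, |y| = −y, giving −√9/(6) = -1/2.

-1/2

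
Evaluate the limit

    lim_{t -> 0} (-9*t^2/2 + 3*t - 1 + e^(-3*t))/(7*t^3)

-9/14

Direct substitution gives 0/0.
Apply L'Hôpital: lim (-9*t + 3 - 3*e^(-3*t))/(21*t^2), still 0/0.
Apply L'Hôpital: lim (-9 + 9*e^(-3*t))/(42*t), still 0/0.
After 3 applications of L'Hôpital's rule the quotient is (-27*e^(-3*t))/(42); substituting t = 0 gives -9/14.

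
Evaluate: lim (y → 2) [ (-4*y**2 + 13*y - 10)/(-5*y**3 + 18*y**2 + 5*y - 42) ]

-3/17

Since y = 2 makes numerator and denominator zero, (y - 2) divides both.
Cancelling it gives (5 - 4*y)/(-5*y^2 + 8*y + 21); now plug in y = 2 to get -3/17.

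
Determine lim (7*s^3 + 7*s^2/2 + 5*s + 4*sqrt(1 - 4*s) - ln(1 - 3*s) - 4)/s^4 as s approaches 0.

Substitution gives 0/0; apply L'Hôpital's rule 4 times.
After differentiating numerator and denominator 4 times the quotient is (486/(3*s - 1)^4 - 960/(1 - 4*s)^(7/2))/(24); at s = 0 this is -79/4.

-79/4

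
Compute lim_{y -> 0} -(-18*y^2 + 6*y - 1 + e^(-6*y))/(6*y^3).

Direct substitution gives 0/0.
Apply L'Hôpital: lim (-36*y + 6 - 6*e^(-6*y))/(-18*y^2), still 0/0.
Apply L'Hôpital: lim (-36 + 36*e^(-6*y))/(-36*y), still 0/0.
After 3 applications of L'Hôpital's rule the quotient is (-216*e^(-6*y))/(-36); substituting y = 0 gives 6.

6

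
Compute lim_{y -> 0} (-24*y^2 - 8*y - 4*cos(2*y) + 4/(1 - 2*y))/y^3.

32

Substitution gives 0/0 (the numerator vanishes to order 3).
Expand each term to order y^3: the coefficient of y^3 in -4·cos(2y) is 0 and in 4·1/(1 - 2y) is 32.
Lower-order terms cancel with the polynomial part, so the numerator is (32)·y^3 + o(y^3), and the limit is (32)/(1) = 32.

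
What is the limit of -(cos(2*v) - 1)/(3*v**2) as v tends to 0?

Direct substitution gives 0/0.
Apply L'Hôpital: lim (-2*sin(2*v))/(-6*v), still 0/0.
After 2 applications of L'Hôpital's rule the quotient is (-4*cos(2*v))/(-6); substituting v = 0 gives 2/3.

2/3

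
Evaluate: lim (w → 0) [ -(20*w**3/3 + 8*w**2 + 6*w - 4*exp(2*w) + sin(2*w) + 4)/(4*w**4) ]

Substitution gives 0/0 (the numerator vanishes to order 4).
Expand each term to order w^4: the coefficient of w^4 in sin(2w) is 0 and in -4·e^(2w) is -8/3.
Lower-order terms cancel with the polynomial part, so the numerator is (-8/3)·w^4 + o(w^4), and the limit is (-8/3)/(-4) = 2/3.

2/3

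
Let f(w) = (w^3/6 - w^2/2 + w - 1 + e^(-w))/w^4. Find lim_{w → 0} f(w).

Direct substitution gives 0/0.
Apply L'Hôpital: lim (w^2/2 - w + 1 - e^(-w))/(4*w^3), still 0/0.
Apply L'Hôpital: lim (w - 1 + e^(-w))/(12*w^2), still 0/0.
Apply L'Hôpital: lim (1 - e^(-w))/(24*w), still 0/0.
After 4 applications of L'Hôpital's rule the quotient is (e^(-w))/(24); substituting w = 0 gives 1/24.

1/24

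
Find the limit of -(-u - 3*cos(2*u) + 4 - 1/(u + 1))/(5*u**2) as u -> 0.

-1

Substitution gives 0/0 (the numerator vanishes to order 2).
Expand each term to order u^2: the coefficient of u^2 in −1/(1 + u) is -1 and in -3·cos(2u) is 6.
Lower-order terms cancel with the polynomial part, so the numerator is (5)·u^2 + o(u^2), and the limit is (5)/(-5) = -1.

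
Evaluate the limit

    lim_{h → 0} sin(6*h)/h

Substitution gives 0/0.
Write it as (6)·sin(6h)/(6h); since sin(u)/u → 1, the limit is 6.

6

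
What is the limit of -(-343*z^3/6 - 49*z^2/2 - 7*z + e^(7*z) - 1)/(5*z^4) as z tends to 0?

Direct substitution gives 0/0.
Apply L'Hôpital: lim (-343*z^2/2 - 49*z + 7*e^(7*z) - 7)/(-20*z^3), still 0/0.
Apply L'Hôpital: lim (-343*z + 49*e^(7*z) - 49)/(-60*z^2), still 0/0.
Apply L'Hôpital: lim (343*e^(7*z) - 343)/(-120*z), still 0/0.
After 4 applications of L'Hôpital's rule the quotient is (2401*e^(7*z))/(-120); substituting z = 0 gives -2401/120.

-2401/120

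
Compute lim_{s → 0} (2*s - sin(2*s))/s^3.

4/3

Direct substitution gives 0/0.
Apply L'Hôpital: lim (2 - 2*cos(2*s))/(3*s^2), still 0/0.
Apply L'Hôpital: lim (4*sin(2*s))/(6*s), still 0/0.
After 3 applications of L'Hôpital's rule the quotient is (8*cos(2*s))/(6); substituting s = 0 gives 4/3.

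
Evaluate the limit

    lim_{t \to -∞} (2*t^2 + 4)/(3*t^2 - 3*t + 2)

2/3

Numerator and denominator both have degree 2.
Dividing every term by t^2, all lower-order terms vanish and the limit is the ratio of leading coefficients, 2/(3) = 2/3.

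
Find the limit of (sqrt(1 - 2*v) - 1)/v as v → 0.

-1

A 0/0 form; rationalise with √(1 - 2v) + √1. This collapses the numerator to -2v, leaving -2/(√(1 - 2v) + √1) → -2/(2√1) = -1.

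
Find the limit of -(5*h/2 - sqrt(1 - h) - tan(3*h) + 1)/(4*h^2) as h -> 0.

Substitution gives 0/0; apply L'Hôpital's rule 2 times.
After differentiating numerator and denominator 2 times the quotient is (-18*tan(3*h)/cos(3*h)^2 + 1/(4*(1 - h)^(3/2)))/(-8); at h = 0 this is -1/32.

-1/32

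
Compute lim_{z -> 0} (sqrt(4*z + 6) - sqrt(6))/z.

√(6)/3

A 0/0 form; rationalise with √(6 + 4z) + √6. This collapses the numerator to 4z, leaving 4/(√(6 + 4z) + √6) → 4/(2√6) = √(6)/3.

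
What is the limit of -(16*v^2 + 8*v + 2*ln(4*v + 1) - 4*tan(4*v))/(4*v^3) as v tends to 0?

Substitution gives 0/0; apply L'Hôpital's rule 3 times.
After differentiating numerator and denominator 3 times the quotient is (-1024*tan(4*v)^2/cos(4*v)^2 - 512/cos(4*v)^4 + 256/(4*v + 1)^3)/(-24); at v = 0 this is 32/3.

32/3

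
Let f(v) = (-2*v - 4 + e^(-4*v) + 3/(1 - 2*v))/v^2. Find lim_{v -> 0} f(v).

20

Substitution gives 0/0 (the numerator vanishes to order 2).
Expand each term to order v^2: the coefficient of v^2 in 3·1/(1 - 2v) is 12 and in e^(-4v) is 8.
Lower-order terms cancel with the polynomial part, so the numerator is (20)·v^2 + o(v^2), and the limit is (20)/(1) = 20.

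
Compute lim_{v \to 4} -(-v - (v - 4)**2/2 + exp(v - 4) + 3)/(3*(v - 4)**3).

-1/18

Direct substitution gives 0/0.
Apply L'Hôpital: lim (-v + e^(v - 4) + 3)/(-9*(v - 4)^2), still 0/0.
Apply L'Hôpital: lim (e^(v - 4) - 1)/(72 - 18*v), still 0/0.
After 3 applications of L'Hôpital's rule the quotient is (e^(v - 4))/(-18); substituting v = 4 gives -1/18.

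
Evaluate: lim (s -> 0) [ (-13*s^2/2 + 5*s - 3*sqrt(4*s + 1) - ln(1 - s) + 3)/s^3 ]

-35/3

Substitution gives 0/0; apply L'Hôpital's rule 3 times.
After differentiating numerator and denominator 3 times the quotient is (-72/(4*s + 1)^(5/2) - 2/(s - 1)^3)/(6); at s = 0 this is -35/3.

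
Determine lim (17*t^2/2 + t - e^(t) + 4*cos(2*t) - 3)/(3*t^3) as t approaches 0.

Substitution gives 0/0; apply L'Hôpital's rule 3 times.
After differentiating numerator and denominator 3 times the quotient is (-e^(t) + 32*sin(2*t))/(18); at t = 0 this is -1/18.

-1/18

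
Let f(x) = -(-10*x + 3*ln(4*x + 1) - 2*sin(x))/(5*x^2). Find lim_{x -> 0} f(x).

24/5

Substitution gives 0/0 (the numerator vanishes to order 2).
Expand each term to order x^2: the coefficient of x^2 in -2·sin(x) is 0 and in 3·ln(1 + 4x) is -24.
Lower-order terms cancel with the polynomial part, so the numerator is (-24)·x^2 + o(x^2), and the limit is (-24)/(-5) = 24/5.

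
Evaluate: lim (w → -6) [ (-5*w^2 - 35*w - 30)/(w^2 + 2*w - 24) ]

Since w = -6 makes numerator and denominator zero, (w + 6) divides both.
Cancelling it gives (-5*w - 5)/(w - 4); now plug in w = -6 to get -5/2.

-5/2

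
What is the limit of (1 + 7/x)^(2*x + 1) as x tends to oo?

e^(14)

The base → 1 and the exponent → ∞: a 1^∞ form.
Take logarithms: (2x + 1)·ln(1 + 7/x). Since ln(1+u) ~ u for small u, this behaves like (2x)·(7/x) → 14.
So the limit is e^(14).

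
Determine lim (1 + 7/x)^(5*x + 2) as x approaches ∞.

e^(35)

Let L be the limit and take ln: ln L = lim (5x + 2)·ln(1 + 7/x) = lim (5x + 2)·(7/x + O(1/x²)) = 35.
Hence L = e^(35).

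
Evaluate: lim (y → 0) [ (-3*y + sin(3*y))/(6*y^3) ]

Direct substitution gives 0/0.
Apply L'Hôpital: lim (3*cos(3*y) - 3)/(18*y^2), still 0/0.
Apply L'Hôpital: lim (-9*sin(3*y))/(36*y), still 0/0.
After 3 applications of L'Hôpital's rule the quotient is (-27*cos(3*y))/(36); substituting y = 0 gives -3/4.

-3/4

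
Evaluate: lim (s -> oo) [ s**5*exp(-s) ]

0

Write as s^5/e^{1s}, an ∞/∞ form.
Exponential growth dominates any polynomial, so repeated L'Hôpital (or the standard result) gives 0.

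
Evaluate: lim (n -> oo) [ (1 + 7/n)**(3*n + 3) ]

Write it as [(1 + 7/n)^n]^(3) · (1 + 7/n)^(3). The bracketed term tends to e^(7) and the second factor to 1, so the limit is e^(21).

e^(21)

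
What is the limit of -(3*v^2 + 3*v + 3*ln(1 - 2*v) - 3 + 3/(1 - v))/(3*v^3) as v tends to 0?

Substitution gives 0/0; apply L'Hôpital's rule 3 times.
After differentiating numerator and denominator 3 times the quotient is (48/(2*v - 1)^3 + 18/(v - 1)^4)/(-18); at v = 0 this is 5/3.

5/3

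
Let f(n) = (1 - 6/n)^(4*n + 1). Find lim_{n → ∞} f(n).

Let L be the limit and take ln: ln L = lim (4n + 1)·ln(1 - 6/n) = lim (4n + 1)·(-6/n + O(1/n²)) = -24.
Hence L = e^(-24).

e^(-24)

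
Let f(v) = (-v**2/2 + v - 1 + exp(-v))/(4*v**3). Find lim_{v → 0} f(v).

-1/24

Direct substitution gives 0/0.
Apply L'Hôpital: lim (-v + 1 - e^(-v))/(12*v^2), still 0/0.
Apply L'Hôpital: lim (-1 + e^(-v))/(24*v), still 0/0.
After 3 applications of L'Hôpital's rule the quotient is (-e^(-v))/(24); substituting v = 0 gives -1/24.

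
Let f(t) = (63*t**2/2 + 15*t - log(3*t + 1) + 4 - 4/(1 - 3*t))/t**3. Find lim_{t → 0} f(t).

Substitution gives 0/0; apply L'Hôpital's rule 3 times.
After differentiating numerator and denominator 3 times the quotient is (-54/(3*t + 1)^3 - 648/(3*t - 1)^4)/(6); at t = 0 this is -117.

-117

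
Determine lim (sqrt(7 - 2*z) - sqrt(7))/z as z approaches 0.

A 0/0 form; rationalise with √(7 - 2z) + √7. This collapses the numerator to -2z, leaving -2/(√(7 - 2z) + √7) → -2/(2√7) = -√(7)/7.

-√(7)/7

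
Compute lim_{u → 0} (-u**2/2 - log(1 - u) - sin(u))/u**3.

Substitution gives 0/0 (the numerator vanishes to order 3).
Expand each term to order u^3: the coefficient of u^3 in −sin(u) is 1/6 and in −ln(1 - u) is 1/3.
Lower-order terms cancel with the polynomial part, so the numerator is (1/2)·u^3 + o(u^3), and the limit is (1/2)/(1) = 1/2.

1/2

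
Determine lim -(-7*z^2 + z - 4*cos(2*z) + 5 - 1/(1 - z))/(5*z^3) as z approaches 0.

Substitution gives 0/0 (the numerator vanishes to order 3).
Expand each term to order z^3: the coefficient of z^3 in -4·cos(2z) is 0 and in −1/(1 - z) is -1.
Lower-order terms cancel with the polynomial part, so the numerator is (-1)·z^3 + o(z^3), and the limit is (-1)/(-5) = 1/5.

1/5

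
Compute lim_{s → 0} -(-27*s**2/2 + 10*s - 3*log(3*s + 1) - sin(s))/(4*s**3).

161/24

Substitution gives 0/0; apply L'Hôpital's rule 3 times.
After differentiating numerator and denominator 3 times the quotient is (cos(s) - 162/(3*s + 1)^3)/(-24); at s = 0 this is 161/24.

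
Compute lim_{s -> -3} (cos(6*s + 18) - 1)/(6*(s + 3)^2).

Direct substitution gives 0/0.
Apply L'Hôpital: lim (-6*sin(6*s + 18))/(12*s + 36), still 0/0.
After 2 applications of L'Hôpital's rule the quotient is (-36*cos(6*s + 18))/(12); substituting s = -3 gives -3.

-3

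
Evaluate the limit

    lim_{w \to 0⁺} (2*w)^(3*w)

1

Base → 0⁺ and exponent → 0⁺: a 0^0 form.
Take logs: 3w·ln(2w). This is 0·(−∞); rewriting as ln(2w)/(1/(3w)) and applying L'Hôpital gives 0.
Hence the limit is e^0 = 1.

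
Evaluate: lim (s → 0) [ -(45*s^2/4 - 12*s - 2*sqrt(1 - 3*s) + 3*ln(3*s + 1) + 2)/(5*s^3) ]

Substitution gives 0/0; apply L'Hôpital's rule 3 times.
After differentiating numerator and denominator 3 times the quotient is (162/(3*s + 1)^3 + 81/(4*(1 - 3*s)^(5/2)))/(-30); at s = 0 this is -243/40.

-243/40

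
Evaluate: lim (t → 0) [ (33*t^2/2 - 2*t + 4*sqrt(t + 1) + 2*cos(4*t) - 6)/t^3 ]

1/4

Substitution gives 0/0 (the numerator vanishes to order 3).
Expand each term to order t^3: the coefficient of t^3 in 4·√(1 + t) is 1/4 and in 2·cos(4t) is 0.
Lower-order terms cancel with the polynomial part, so the numerator is (1/4)·t^3 + o(t^3), and the limit is (1/4)/(1) = 1/4.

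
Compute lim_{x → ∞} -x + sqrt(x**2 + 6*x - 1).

3

An ∞ − ∞ form. Rationalising with the conjugate, the difference becomes (6x - 1) / (√(x^2 + 6*x - 1) + x).
For large x the denominator behaves like 2·x, so the quotient tends to 6/2 = 3.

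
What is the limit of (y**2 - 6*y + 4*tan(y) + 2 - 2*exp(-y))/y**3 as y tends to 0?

Substitution gives 0/0; apply L'Hôpital's rule 3 times.
After differentiating numerator and denominator 3 times the quotient is (2*(4*(3*tan(y)^2 + 1)*e^(y)/cos(y)^2 + 1)*e^(-y))/(6); at y = 0 this is 5/3.

5/3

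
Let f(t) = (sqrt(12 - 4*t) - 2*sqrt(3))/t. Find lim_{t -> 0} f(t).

-√(3)/3

A 0/0 form; rationalise with √(12 - 4t) + √12. This collapses the numerator to -4t, leaving -4/(√(12 - 4t) + √12) → -4/(2√12) = -√(3)/3.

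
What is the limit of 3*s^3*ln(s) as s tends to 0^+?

0

This is a 0·(−∞) form. Rewrite as 3·ln(s) / s^(−3) and apply L'Hôpital:
the derivative quotient is 3·(1/s) / (−3·s^(−4)) = (-3/3)·s^3 → 0.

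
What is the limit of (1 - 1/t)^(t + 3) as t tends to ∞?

Write it as [(1 - 1/t)^t]^(1) · (1 - 1/t)^(3). The bracketed term tends to e^(-1) and the second factor to 1, so the limit is e^(-1).

e^(-1)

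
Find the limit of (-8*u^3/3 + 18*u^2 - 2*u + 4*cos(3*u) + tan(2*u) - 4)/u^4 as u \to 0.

27/2

Substitution gives 0/0; apply L'Hôpital's rule 4 times.
After differentiating numerator and denominator 4 times the quotient is (324*cos(3*u) + 384*tan(2*u)^5 + 640*tan(2*u)^3 + 256*tan(2*u))/(24); at u = 0 this is 27/2.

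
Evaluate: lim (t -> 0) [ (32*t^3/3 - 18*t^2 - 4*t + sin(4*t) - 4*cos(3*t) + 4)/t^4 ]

Substitution gives 0/0 (the numerator vanishes to order 4).
Expand each term to order t^4: the coefficient of t^4 in sin(4t) is 0 and in -4·cos(3t) is -27/2.
Lower-order terms cancel with the polynomial part, so the numerator is (-27/2)·t^4 + o(t^4), and the limit is (-27/2)/(1) = -27/2.

-27/2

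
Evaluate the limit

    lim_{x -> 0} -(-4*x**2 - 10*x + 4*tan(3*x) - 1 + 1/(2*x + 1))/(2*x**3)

Substitution gives 0/0 (the numerator vanishes to order 3).
Expand each term to order x^3: the coefficient of x^3 in 4·tan(3x) is 36 and in 1/(1 + 2x) is -8.
Lower-order terms cancel with the polynomial part, so the numerator is (28)·x^3 + o(x^3), and the limit is (28)/(-2) = -14.

-14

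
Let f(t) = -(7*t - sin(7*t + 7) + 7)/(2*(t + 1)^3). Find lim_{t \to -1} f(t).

Direct substitution gives 0/0.
Apply L'Hôpital: lim (7 - 7*cos(7*t + 7))/(-6*(t + 1)^2), still 0/0.
Apply L'Hôpital: lim (49*sin(7*t + 7))/(-12*t - 12), still 0/0.
After 3 applications of L'Hôpital's rule the quotient is (343*cos(7*t + 7))/(-12); substituting t = -1 gives -343/12.

-343/12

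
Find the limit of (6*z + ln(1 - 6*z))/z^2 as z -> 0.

-18

Direct substitution gives 0/0.
Apply L'Hôpital: lim (6 - 6/(1 - 6*z))/(2*z), still 0/0.
After 2 applications of L'Hôpital's rule the quotient is (-36/(1 - 6*z)^2)/(2); substituting z = 0 gives -18.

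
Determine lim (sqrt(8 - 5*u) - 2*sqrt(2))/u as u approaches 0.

Substitution gives 0/0. Multiply numerator and denominator by the conjugate √(8 - 5u) + √8.
The numerator becomes (8 - 5u) − 8 = -5u, so the expression simplifies to -5/(√(8 - 5u) + √8).
Letting u → 0 gives -5/(2√8) = -5*√(2)/8.

-5*√(2)/8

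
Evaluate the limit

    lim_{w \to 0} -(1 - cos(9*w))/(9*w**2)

-9/2

Substitution gives 0/0.
Use (1 − cos u)/u² → 1/2 with u = 9w: the limit is 9²/(2·(-9)) = -9/2.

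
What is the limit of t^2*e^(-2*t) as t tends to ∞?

Write as t^2/e^{2t}, an ∞/∞ form.
Exponential growth dominates any polynomial, so repeated L'Hôpital (or the standard result) gives 0.

0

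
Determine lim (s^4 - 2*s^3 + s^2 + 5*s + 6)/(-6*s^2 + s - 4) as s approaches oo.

-∞

The numerator has higher degree (4 > 2); the quotient behaves like (1/(-6))·s^2 for large |s|.
As s → +∞ this diverges to -∞.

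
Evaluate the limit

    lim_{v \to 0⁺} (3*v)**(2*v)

1

Base → 0⁺ and exponent → 0⁺: a 0^0 form.
Take logs: 2v·ln(3v). This is 0·(−∞); rewriting as ln(3v)/(1/(2v)) and applying L'Hôpital gives 0.
Hence the limit is e^0 = 1.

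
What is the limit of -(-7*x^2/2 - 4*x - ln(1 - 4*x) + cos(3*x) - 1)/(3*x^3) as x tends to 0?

Substitution gives 0/0; apply L'Hôpital's rule 3 times.
After differentiating numerator and denominator 3 times the quotient is (27*sin(3*x) - 128/(4*x - 1)^3)/(-18); at x = 0 this is -64/9.

-64/9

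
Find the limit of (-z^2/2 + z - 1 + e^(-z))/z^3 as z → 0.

-1/6

Direct substitution gives 0/0.
Apply L'Hôpital: lim (-z + 1 - e^(-z))/(3*z^2), still 0/0.
Apply L'Hôpital: lim (-1 + e^(-z))/(6*z), still 0/0.
After 3 applications of L'Hôpital's rule the quotient is (-e^(-z))/(6); substituting z = 0 gives -1/6.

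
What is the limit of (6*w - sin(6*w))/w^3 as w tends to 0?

36

Direct substitution gives 0/0.
Apply L'Hôpital: lim (6 - 6*cos(6*w))/(3*w^2), still 0/0.
Apply L'Hôpital: lim (36*sin(6*w))/(6*w), still 0/0.
After 3 applications of L'Hôpital's rule the quotient is (216*cos(6*w))/(6); substituting w = 0 gives 36.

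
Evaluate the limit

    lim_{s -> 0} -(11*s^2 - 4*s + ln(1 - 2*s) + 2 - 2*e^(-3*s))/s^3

-19/3

Substitution gives 0/0 (the numerator vanishes to order 3).
Expand each term to order s^3: the coefficient of s^3 in -2·e^(-3s) is 9 and in ln(1 - 2s) is -8/3.
Lower-order terms cancel with the polynomial part, so the numerator is (19/3)·s^3 + o(s^3), and the limit is (19/3)/(-1) = -19/3.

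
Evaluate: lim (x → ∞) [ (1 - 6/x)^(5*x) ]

e^(-30)

Write it as [(1 - 6/x)^x]^(5) · (1 - 6/x)^(0). The bracketed term tends to e^(-6) and the second factor to 1, so the limit is e^(-30).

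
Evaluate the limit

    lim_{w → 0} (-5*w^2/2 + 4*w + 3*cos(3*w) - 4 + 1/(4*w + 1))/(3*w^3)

-64/3

Substitution gives 0/0; apply L'Hôpital's rule 3 times.
After differentiating numerator and denominator 3 times the quotient is (81*sin(3*w) - 384/(4*w + 1)^4)/(18); at w = 0 this is -64/3.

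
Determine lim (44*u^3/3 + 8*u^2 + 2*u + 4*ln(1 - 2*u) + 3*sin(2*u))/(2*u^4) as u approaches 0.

Substitution gives 0/0 (the numerator vanishes to order 4).
Expand each term to order u^4: the coefficient of u^4 in 3·sin(2u) is 0 and in 4·ln(1 - 2u) is -16.
Lower-order terms cancel with the polynomial part, so the numerator is (-16)·u^4 + o(u^4), and the limit is (-16)/(2) = -8.

-8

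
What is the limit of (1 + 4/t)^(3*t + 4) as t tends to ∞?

Let L be the limit and take ln: ln L = lim (3t + 4)·ln(1 + 4/t) = lim (3t + 4)·(4/t + O(1/t²)) = 12.
Hence L = e^(12).

e^(12)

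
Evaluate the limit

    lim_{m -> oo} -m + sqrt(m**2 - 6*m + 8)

This has the form ∞ − ∞. Multiply and divide by the conjugate √(m^2 - 6*m + 8) + m.
That gives (-6m + 8) / (√(m^2 - 6*m + 8) + m).
Divide numerator and denominator by m: the limit is -6/(2·1) = -3.

-3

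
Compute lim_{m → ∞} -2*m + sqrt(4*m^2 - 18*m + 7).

An ∞ − ∞ form. Rationalising with the conjugate, the difference becomes (-18m + 7) / (√(4*m^2 - 18*m + 7) + 2m).
For large m the denominator behaves like 2·2m, so the quotient tends to -18/4 = -9/2.

-9/2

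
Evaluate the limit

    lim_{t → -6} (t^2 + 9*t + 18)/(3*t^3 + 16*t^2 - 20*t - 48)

-3/112

Direct substitution gives 0/0, so factor. Both numerator and denominator have (t + 6) as a factor.
After cancelling, the expression reduces to (t + 3)/(3*t^2 - 2*t - 8).
Substituting t = -6 gives -3/112.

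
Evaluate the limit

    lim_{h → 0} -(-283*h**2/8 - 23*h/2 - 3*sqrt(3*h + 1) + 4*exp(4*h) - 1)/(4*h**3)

-1805/192

Substitution gives 0/0; apply L'Hôpital's rule 3 times.
After differentiating numerator and denominator 3 times the quotient is (256*e^(4*h) - 243/(8*(3*h + 1)^(5/2)))/(-24); at h = 0 this is -1805/192.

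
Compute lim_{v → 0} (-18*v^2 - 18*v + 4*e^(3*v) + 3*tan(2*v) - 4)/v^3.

Substitution gives 0/0 (the numerator vanishes to order 3).
Expand each term to order v^3: the coefficient of v^3 in 3·tan(2v) is 8 and in 4·e^(3v) is 18.
Lower-order terms cancel with the polynomial part, so the numerator is (26)·v^3 + o(v^3), and the limit is (26)/(1) = 26.

26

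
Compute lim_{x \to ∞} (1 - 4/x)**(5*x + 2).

e^(-20)

The base → 1 and the exponent → ∞: a 1^∞ form.
Take logarithms: (5x + 2)·ln(1 - 4/x). Since ln(1+u) ~ u for small u, this behaves like (5x)·(-4/x) → -20.
So the limit is e^(-20).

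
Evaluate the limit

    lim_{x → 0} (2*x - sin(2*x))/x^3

4/3

Direct substitution gives 0/0.
Apply L'Hôpital: lim (2 - 2*cos(2*x))/(3*x^2), still 0/0.
Apply L'Hôpital: lim (4*sin(2*x))/(6*x), still 0/0.
After 3 applications of L'Hôpital's rule the quotient is (8*cos(2*x))/(6); substituting x = 0 gives 4/3.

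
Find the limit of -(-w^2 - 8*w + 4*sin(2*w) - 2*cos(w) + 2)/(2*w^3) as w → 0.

Substitution gives 0/0 (the numerator vanishes to order 3).
Expand each term to order w^3: the coefficient of w^3 in 4·sin(2w) is -16/3 and in -2·cos(w) is 0.
Lower-order terms cancel with the polynomial part, so the numerator is (-16/3)·w^3 + o(w^3), and the limit is (-16/3)/(-2) = 8/3.

8/3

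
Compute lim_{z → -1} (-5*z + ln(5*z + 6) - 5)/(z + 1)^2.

-25/2

Direct substitution gives 0/0.
Apply L'Hôpital: lim (-5 + 5/(5*z + 6))/(2*z + 2), still 0/0.
After 2 applications of L'Hôpital's rule the quotient is (-25/(5*z + 6)^2)/(2); substituting z = -1 gives -25/2.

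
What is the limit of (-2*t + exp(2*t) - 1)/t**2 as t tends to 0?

2

Direct substitution gives 0/0.
Apply L'Hôpital: lim (2*e^(2*t) - 2)/(2*t), still 0/0.
After 2 applications of L'Hôpital's rule the quotient is (4*e^(2*t))/(2); substituting t = 0 gives 2.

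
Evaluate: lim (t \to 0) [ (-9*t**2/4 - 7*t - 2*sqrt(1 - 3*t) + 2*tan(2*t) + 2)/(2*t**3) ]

Substitution gives 0/0 (the numerator vanishes to order 3).
Expand each term to order t^3: the coefficient of t^3 in 2·tan(2t) is 16/3 and in -2·√(1 - 3t) is 27/8.
Lower-order terms cancel with the polynomial part, so the numerator is (209/24)·t^3 + o(t^3), and the limit is (209/24)/(2) = 209/48.

209/48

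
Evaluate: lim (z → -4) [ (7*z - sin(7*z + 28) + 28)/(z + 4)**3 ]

343/6

Direct substitution gives 0/0.
Apply L'Hôpital: lim (7 - 7*cos(7*z + 28))/(3*(z + 4)^2), still 0/0.
Apply L'Hôpital: lim (49*sin(7*z + 28))/(6*z + 24), still 0/0.
After 3 applications of L'Hôpital's rule the quotient is (343*cos(7*z + 28))/(6); substituting z = -4 gives 343/6.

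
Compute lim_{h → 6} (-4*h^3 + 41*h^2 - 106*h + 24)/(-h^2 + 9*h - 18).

46/3

At h = 6 both the top and bottom vanish — a removable singularity. Factoring out (h - 6) from each leaves (-4*h^2 + 17*h - 4)/(3 - h), which at h = 6 equals 46/3.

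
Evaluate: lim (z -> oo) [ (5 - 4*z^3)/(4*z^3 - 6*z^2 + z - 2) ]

-1

Numerator and denominator both have degree 3.
Dividing every term by z^3, all lower-order terms vanish and the limit is the ratio of leading coefficients, -4/(4) = -1.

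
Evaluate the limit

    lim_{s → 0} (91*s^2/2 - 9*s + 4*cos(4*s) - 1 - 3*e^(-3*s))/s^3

Substitution gives 0/0; apply L'Hôpital's rule 3 times.
After differentiating numerator and denominator 3 times the quotient is (256*sin(4*s) + 81*e^(-3*s))/(6); at s = 0 this is 27/2.

27/2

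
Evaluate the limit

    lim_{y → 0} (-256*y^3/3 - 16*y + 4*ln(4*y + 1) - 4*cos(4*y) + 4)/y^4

-896/3

Substitution gives 0/0; apply L'Hôpital's rule 4 times.
After differentiating numerator and denominator 4 times the quotient is (-1024*cos(4*y) - 6144/(4*y + 1)^4)/(24); at y = 0 this is -896/3.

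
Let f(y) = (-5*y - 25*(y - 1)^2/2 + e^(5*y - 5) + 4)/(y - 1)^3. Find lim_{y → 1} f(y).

Direct substitution gives 0/0.
Apply L'Hôpital: lim (-25*y + 5*e^(5*y - 5) + 20)/(3*(y - 1)^2), still 0/0.
Apply L'Hôpital: lim (25*e^(5*y - 5) - 25)/(6*y - 6), still 0/0.
After 3 applications of L'Hôpital's rule the quotient is (125*e^(5*y - 5))/(6); substituting y = 1 gives 125/6.

125/6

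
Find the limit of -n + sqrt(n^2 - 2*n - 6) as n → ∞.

-1

An ∞ − ∞ form. Rationalising with the conjugate, the difference becomes (-2n - 6) / (√(n^2 - 2*n - 6) + n).
For large n the denominator behaves like 2·n, so the quotient tends to -2/2 = -1.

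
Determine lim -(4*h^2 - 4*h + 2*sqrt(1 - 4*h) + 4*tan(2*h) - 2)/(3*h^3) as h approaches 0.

-8/9

Substitution gives 0/0 (the numerator vanishes to order 3).
Expand each term to order h^3: the coefficient of h^3 in 4·tan(2h) is 32/3 and in 2·√(1 - 4h) is -8.
Lower-order terms cancel with the polynomial part, so the numerator is (8/3)·h^3 + o(h^3), and the limit is (8/3)/(-3) = -8/9.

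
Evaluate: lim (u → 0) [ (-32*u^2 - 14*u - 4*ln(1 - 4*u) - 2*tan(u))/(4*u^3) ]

127/6

Substitution gives 0/0; apply L'Hôpital's rule 3 times.
After differentiating numerator and denominator 3 times the quotient is (8/cos(u)^2 - 12/cos(u)^4 - 512/(4*u - 1)^3)/(24); at u = 0 this is 127/6.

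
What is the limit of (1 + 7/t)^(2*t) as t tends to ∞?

The base → 1 and the exponent → ∞: a 1^∞ form.
Take logarithms: (2t)·ln(1 + 7/t). Since ln(1+u) ~ u for small u, this behaves like (2t)·(7/t) → 14.
So the limit is e^(14).

e^(14)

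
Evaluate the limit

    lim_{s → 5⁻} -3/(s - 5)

As s → 5⁻, (s - 5) → 0⁻, so (s - 5)^1 → 0⁻ and -3/(s - 5)^1 → ∞.

∞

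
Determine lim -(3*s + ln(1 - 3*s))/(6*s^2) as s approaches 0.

Direct substitution gives 0/0.
Apply L'Hôpital: lim (3 - 3/(1 - 3*s))/(-12*s), still 0/0.
After 2 applications of L'Hôpital's rule the quotient is (-9/(1 - 3*s)^2)/(-12); substituting s = 0 gives 3/4.

3/4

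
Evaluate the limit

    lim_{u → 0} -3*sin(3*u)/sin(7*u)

-9/7

Substitution gives 0/0.
Divide numerator and denominator by u: sin(3u)/u → 3 and sin(7u)/u → 7, so the limit is -3·3/7 = -9/7.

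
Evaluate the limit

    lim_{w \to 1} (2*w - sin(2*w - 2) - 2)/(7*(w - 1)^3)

Direct substitution gives 0/0.
Apply L'Hôpital: lim (2 - 2*cos(2*w - 2))/(21*(w - 1)^2), still 0/0.
Apply L'Hôpital: lim (4*sin(2*w - 2))/(42*w - 42), still 0/0.
After 3 applications of L'Hôpital's rule the quotient is (8*cos(2*w - 2))/(42); substituting w = 1 gives 4/21.

4/21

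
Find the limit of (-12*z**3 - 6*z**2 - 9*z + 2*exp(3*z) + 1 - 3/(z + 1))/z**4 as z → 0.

Substitution gives 0/0; apply L'Hôpital's rule 4 times.
After differentiating numerator and denominator 4 times the quotient is (162*e^(3*z) - 72/(z + 1)^5)/(24); at z = 0 this is 15/4.

15/4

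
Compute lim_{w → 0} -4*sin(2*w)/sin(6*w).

-4/3

Substitution gives 0/0.
Divide numerator and denominator by w: sin(2w)/w → 2 and sin(6w)/w → 6, so the limit is -4·2/6 = -4/3.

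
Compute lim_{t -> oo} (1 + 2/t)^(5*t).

The base → 1 and the exponent → ∞: a 1^∞ form.
Take logarithms: (5t)·ln(1 + 2/t). Since ln(1+u) ~ u for small u, this behaves like (5t)·(2/t) → 10.
So the limit is e^(10).

e^(10)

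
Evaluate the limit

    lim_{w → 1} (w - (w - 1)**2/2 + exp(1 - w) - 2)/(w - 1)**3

-1/6

Direct substitution gives 0/0.
Apply L'Hôpital: lim (-w - e^(1 - w) + 2)/(3*(w - 1)^2), still 0/0.
Apply L'Hôpital: lim (e^(1 - w) - 1)/(6*w - 6), still 0/0.
After 3 applications of L'Hôpital's rule the quotient is (-e^(1 - w))/(6); substituting w = 1 gives -1/6.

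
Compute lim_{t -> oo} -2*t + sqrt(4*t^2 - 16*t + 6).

-4

An ∞ − ∞ form. Rationalising with the conjugate, the difference becomes (-16t + 6) / (√(4*t^2 - 16*t + 6) + 2t).
For large t the denominator behaves like 2·2t, so the quotient tends to -16/4 = -4.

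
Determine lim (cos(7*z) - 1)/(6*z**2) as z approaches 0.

Direct substitution gives 0/0.
Apply L'Hôpital: lim (-7*sin(7*z))/(12*z), still 0/0.
After 2 applications of L'Hôpital's rule the quotient is (-49*cos(7*z))/(12); substituting z = 0 gives -49/12.

-49/12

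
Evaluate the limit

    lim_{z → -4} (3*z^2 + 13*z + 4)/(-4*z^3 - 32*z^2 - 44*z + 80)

-11/20

Direct substitution gives 0/0, so factor. Both numerator and denominator have (z + 4) as a factor.
After cancelling, the expression reduces to (3*z + 1)/(-4*z^2 - 16*z + 20).
Substituting z = -4 gives -11/20.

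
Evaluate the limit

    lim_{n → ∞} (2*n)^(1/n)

Base → ∞ and exponent → 0: an ∞^0 form.
Take logs: (1/n)·ln(2·n^1) = (ln 2 + 1·ln n)/n → 0.
So the limit is e^0 = 1.

1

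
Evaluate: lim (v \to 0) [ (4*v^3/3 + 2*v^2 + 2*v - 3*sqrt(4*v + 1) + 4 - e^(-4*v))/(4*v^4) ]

Substitution gives 0/0 (the numerator vanishes to order 4).
Expand each term to order v^4: the coefficient of v^4 in -3·√(1 + 4v) is 30 and in −e^(-4v) is -32/3.
Lower-order terms cancel with the polynomial part, so the numerator is (58/3)·v^4 + o(v^4), and the limit is (58/3)/(4) = 29/6.

29/6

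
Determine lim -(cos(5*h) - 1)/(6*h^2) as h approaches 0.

25/12

Direct substitution gives 0/0.
Apply L'Hôpital: lim (-5*sin(5*h))/(-12*h), still 0/0.
After 2 applications of L'Hôpital's rule the quotient is (-25*cos(5*h))/(-12); substituting h = 0 gives 25/12.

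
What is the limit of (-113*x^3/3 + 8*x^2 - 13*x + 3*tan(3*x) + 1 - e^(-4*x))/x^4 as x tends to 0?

Substitution gives 0/0 (the numerator vanishes to order 4).
Expand each term to order x^4: the coefficient of x^4 in −e^(-4x) is -32/3 and in 3·tan(3x) is 0.
Lower-order terms cancel with the polynomial part, so the numerator is (-32/3)·x^4 + o(x^4), and the limit is (-32/3)/(1) = -32/3.

-32/3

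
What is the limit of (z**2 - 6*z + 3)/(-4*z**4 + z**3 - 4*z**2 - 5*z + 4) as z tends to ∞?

The denominator has degree 4 and the numerator degree 2. Dividing numerator and denominator by z^4 sends every term to 0 except the leading denominator term, so the limit is 0.

0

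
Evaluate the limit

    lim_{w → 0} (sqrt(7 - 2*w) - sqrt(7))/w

Substitution gives 0/0. Multiply numerator and denominator by the conjugate √(7 - 2w) + √7.
The numerator becomes (7 - 2w) − 7 = -2w, so the expression simplifies to -2/(√(7 - 2w) + √7).
Letting w → 0 gives -2/(2√7) = -√(7)/7.

-√(7)/7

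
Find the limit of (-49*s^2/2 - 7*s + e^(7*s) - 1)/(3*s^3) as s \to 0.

Direct substitution gives 0/0.
Apply L'Hôpital: lim (-49*s + 7*e^(7*s) - 7)/(9*s^2), still 0/0.
Apply L'Hôpital: lim (49*e^(7*s) - 49)/(18*s), still 0/0.
After 3 applications of L'Hôpital's rule the quotient is (343*e^(7*s))/(18); substituting s = 0 gives 343/18.

343/18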